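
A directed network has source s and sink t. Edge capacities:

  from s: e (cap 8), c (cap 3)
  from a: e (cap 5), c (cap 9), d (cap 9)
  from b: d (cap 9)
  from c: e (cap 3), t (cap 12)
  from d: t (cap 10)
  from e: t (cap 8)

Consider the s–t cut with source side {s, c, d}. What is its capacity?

33

Edges leaving {s, c, d}: s→e (8), c→e (3), c→t (12), d→t (10).
Cut capacity = 8 + 3 + 12 + 10 = 33.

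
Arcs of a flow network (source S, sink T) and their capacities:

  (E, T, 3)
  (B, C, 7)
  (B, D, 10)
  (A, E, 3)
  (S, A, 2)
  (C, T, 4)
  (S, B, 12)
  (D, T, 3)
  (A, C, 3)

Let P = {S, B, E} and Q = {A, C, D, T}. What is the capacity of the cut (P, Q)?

22

Edges leaving {S, B, E}: S→A (2), B→C (7), B→D (10), E→T (3).
Cut capacity = 2 + 7 + 10 + 3 = 22.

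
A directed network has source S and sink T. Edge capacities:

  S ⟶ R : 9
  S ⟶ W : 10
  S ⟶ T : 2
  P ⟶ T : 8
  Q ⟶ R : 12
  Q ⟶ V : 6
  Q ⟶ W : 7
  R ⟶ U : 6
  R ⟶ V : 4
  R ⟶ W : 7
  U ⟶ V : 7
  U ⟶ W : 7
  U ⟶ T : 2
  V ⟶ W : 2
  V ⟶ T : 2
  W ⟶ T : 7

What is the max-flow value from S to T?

13

Augment S→T: bottleneck 2, flow now 2.
Augment S→W→T: bottleneck 7, flow now 9.
Augment S→R→U→T: bottleneck 2, flow now 11.
Augment S→R→V→T: bottleneck 2, flow now 13.
No augmenting path remains; maximum flow = 13.
In the residual graph, reachable from S: {S, R, U, V, W}.
Min-cut edges: S→T (2), U→T (2), V→T (2), W→T (7); capacity 2 + 2 + 2 + 7 = 13.
This cut is saturated, so no flow can exceed 13.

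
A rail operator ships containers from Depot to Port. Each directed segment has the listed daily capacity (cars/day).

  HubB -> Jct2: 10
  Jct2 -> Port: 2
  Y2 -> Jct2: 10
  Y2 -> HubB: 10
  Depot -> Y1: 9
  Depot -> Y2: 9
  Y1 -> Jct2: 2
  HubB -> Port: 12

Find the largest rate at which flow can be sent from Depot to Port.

11

Augment Depot→Y2→Jct2→Port: bottleneck 2, flow now 2.
Augment Depot→Y2→HubB→Port: bottleneck 7, flow now 9.
Augment Depot→Y1→Jct2→Y2→HubB→Port: bottleneck 2, flow now 11. (uses reverse residual edge)
No augmenting path remains; maximum flow = 11.
In the residual graph, reachable from Depot: {Depot, Y1}.
Min-cut edges: Depot→Y2 (9), Y1→Jct2 (2); capacity 9 + 2 = 11.
This cut is saturated, so no flow can exceed 11.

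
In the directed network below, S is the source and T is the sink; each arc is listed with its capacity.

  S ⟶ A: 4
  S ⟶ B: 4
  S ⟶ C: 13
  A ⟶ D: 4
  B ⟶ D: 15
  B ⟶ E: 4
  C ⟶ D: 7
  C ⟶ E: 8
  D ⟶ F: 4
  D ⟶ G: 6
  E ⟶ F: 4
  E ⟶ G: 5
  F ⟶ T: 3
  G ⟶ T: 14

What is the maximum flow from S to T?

14

Augment S→A→D→F→T: bottleneck 3, flow now 3.
Augment S→A→D→G→T: bottleneck 1, flow now 4.
Augment S→B→D→G→T: bottleneck 4, flow now 8.
Augment S→C→D→G→T: bottleneck 1, flow now 9.
Augment S→C→E→G→T: bottleneck 5, flow now 14.
No augmenting path remains; maximum flow = 14.
In the residual graph, reachable from S: {S, A, B, C, D, E, F}.
Min-cut edges: D→G (6), E→G (5), F→T (3); capacity 6 + 5 + 3 = 14.
This cut is saturated, so no flow can exceed 14.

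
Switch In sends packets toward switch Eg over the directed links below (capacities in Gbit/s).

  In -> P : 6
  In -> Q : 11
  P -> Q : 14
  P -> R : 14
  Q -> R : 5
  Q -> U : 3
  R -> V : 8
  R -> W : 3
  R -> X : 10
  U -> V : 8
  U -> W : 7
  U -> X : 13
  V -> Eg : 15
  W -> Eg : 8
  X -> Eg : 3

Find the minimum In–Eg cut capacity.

14

Augment In→P→R→V→Eg: bottleneck 6, flow now 6.
Augment In→Q→R→V→Eg: bottleneck 2, flow now 8.
Augment In→Q→R→W→Eg: bottleneck 3, flow now 11.
Augment In→Q→U→V→Eg: bottleneck 3, flow now 14.
No augmenting path remains; maximum flow = 14.
By max-flow min-cut, the minimum cut capacity equals the max flow.
In the residual graph, reachable from In: {In, Q}.
Min-cut edges: In→P (6), Q→R (5), Q→U (3); capacity 6 + 5 + 3 = 14.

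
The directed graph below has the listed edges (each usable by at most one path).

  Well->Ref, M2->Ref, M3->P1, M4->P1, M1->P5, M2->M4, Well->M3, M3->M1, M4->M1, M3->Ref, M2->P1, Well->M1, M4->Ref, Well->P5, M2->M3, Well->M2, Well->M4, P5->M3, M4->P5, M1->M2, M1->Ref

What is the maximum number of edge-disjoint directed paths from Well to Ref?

Assign every edge capacity 1; by Menger, the answer equals the max flow.
Path Well→Ref (+1); total 1.
Path Well→M2→Ref (+1); total 2.
Path Well→M4→Ref (+1); total 3.
Path Well→M3→Ref (+1); total 4.
Path Well→M1→Ref (+1); total 5.
No residual Well→Ref path; max flow = 5.
Certifying cut of size 5: {M1→Ref, M2→Ref, M3→Ref, M4→Ref, Well→Ref}.

5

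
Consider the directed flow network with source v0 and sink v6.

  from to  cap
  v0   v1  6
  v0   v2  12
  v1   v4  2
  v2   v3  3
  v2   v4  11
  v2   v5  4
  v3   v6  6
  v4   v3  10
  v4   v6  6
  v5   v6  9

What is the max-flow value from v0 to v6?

Augment v0→v1→v4→v6: bottleneck 2, flow now 2.
Augment v0→v2→v3→v6: bottleneck 3, flow now 5.
Augment v0→v2→v4→v6: bottleneck 4, flow now 9.
Augment v0→v2→v5→v6: bottleneck 4, flow now 13.
Augment v0→v2→v4→v3→v6: bottleneck 1, flow now 14.
No augmenting path remains; maximum flow = 14.
In the residual graph, reachable from v0: {v0, v1}.
Min-cut edges: v0→v2 (12), v1→v4 (2); capacity 12 + 2 = 14.
This cut is saturated, so no flow can exceed 14.

14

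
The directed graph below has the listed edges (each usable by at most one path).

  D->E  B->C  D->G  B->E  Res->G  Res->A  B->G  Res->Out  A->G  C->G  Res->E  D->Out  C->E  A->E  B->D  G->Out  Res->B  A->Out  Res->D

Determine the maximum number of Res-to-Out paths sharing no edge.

Assign every edge capacity 1; by Menger, the answer equals the max flow.
Path Res→Out (+1); total 1.
Path Res→A→Out (+1); total 2.
Path Res→D→Out (+1); total 3.
Path Res→G→Out (+1); total 4.
No residual Res→Out path; max flow = 4.
Certifying cut of size 4: {D→Out, G→Out, Res→A, Res→Out}.

4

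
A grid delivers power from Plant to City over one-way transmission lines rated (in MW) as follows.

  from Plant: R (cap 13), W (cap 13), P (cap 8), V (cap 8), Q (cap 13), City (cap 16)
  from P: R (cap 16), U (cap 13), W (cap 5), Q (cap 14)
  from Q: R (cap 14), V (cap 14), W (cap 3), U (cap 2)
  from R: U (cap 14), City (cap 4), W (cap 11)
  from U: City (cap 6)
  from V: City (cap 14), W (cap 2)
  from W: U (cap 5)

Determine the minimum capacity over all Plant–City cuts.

40

Augment Plant→City: bottleneck 16, flow now 16.
Augment Plant→R→City: bottleneck 4, flow now 20.
Augment Plant→V→City: bottleneck 8, flow now 28.
Augment Plant→P→U→City: bottleneck 6, flow now 34.
Augment Plant→Q→V→City: bottleneck 6, flow now 40.
No augmenting path remains; maximum flow = 40.
By max-flow min-cut, the minimum cut capacity equals the max flow.
In the residual graph, reachable from Plant: {Plant, P, Q, R, U, V, W}.
Min-cut edges: Plant→City (16), R→City (4), U→City (6), V→City (14); capacity 16 + 4 + 6 + 14 = 40.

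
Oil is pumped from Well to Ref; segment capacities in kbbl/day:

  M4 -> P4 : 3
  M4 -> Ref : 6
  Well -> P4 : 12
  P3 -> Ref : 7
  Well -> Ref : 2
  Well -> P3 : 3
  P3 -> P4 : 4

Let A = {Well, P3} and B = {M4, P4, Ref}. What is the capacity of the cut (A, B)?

Edges leaving {Well, P3}: Well→P4 (12), Well→Ref (2), P3→P4 (4), P3→Ref (7).
Cut capacity = 12 + 2 + 4 + 7 = 25.

25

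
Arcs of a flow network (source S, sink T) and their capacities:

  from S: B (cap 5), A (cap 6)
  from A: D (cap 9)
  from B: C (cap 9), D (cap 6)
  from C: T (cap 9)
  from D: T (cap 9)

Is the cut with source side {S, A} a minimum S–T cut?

Given cut capacity: 5 + 9 = 14.
Augment S→A→D→T: bottleneck 6, flow now 6.
Augment S→B→C→T: bottleneck 5, flow now 11.
No augmenting path remains; maximum flow = 11.
In the residual graph, reachable from S: {S}.
Min-cut edges: S→A (6), S→B (5); capacity 6 + 5 = 11.
Cut capacity 14 exceeds the max flow 11, so it is not minimum.

No — its capacity is 14, but the minimum cut has capacity 11.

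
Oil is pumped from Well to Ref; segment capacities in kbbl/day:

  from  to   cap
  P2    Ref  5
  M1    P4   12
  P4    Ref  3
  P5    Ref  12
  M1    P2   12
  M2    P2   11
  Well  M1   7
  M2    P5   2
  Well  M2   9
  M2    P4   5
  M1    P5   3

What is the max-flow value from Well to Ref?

Augment Well→M1→P5→Ref: bottleneck 3, flow now 3.
Augment Well→M1→P2→Ref: bottleneck 4, flow now 7.
Augment Well→M2→P5→Ref: bottleneck 2, flow now 9.
Augment Well→M2→P2→Ref: bottleneck 1, flow now 10.
Augment Well→M2→P4→Ref: bottleneck 3, flow now 13.
No augmenting path remains; maximum flow = 13.
In the residual graph, reachable from Well: {Well, M1, M2, P2, P4}.
Min-cut edges: M1→P5 (3), M2→P5 (2), P2→Ref (5), P4→Ref (3); capacity 3 + 2 + 5 + 3 = 13.
This cut is saturated, so no flow can exceed 13.

13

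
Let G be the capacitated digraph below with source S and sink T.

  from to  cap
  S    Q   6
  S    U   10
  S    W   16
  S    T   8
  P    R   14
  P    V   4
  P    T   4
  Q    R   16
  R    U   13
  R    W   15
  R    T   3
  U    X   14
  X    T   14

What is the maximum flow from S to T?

24

Augment S→T: bottleneck 8, flow now 8.
Augment S→Q→R→T: bottleneck 3, flow now 11.
Augment S→U→X→T: bottleneck 10, flow now 21.
Augment S→Q→R→U→X→T: bottleneck 3, flow now 24.
No augmenting path remains; maximum flow = 24.
In the residual graph, reachable from S: {S, W}.
Min-cut edges: S→Q (6), S→U (10), S→T (8); capacity 6 + 10 + 8 = 24.
This cut is saturated, so no flow can exceed 24.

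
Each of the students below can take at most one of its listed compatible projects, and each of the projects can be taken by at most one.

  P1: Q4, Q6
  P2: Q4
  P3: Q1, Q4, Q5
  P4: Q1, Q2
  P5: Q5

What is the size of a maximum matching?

Unit-capacity flow: source→left, listed edges, right→sink; max matching = max flow.
Augmenting path P1→Q4 (+1); matched 1.
Augmenting path P3→Q1 (+1); matched 2.
Augmenting path P4→Q2 (+1); matched 3.
Augmenting path P5→Q5 (+1); matched 4.
Augmenting path P2→Q4→P1→Q6 (+1); matched 5.
No augmenting path remains; maximum matching = 5.
König certificate: {P1, P2, P3, P4, P5} is a vertex cover of size 5 (every listed pair touches it), so no matching can be larger.

5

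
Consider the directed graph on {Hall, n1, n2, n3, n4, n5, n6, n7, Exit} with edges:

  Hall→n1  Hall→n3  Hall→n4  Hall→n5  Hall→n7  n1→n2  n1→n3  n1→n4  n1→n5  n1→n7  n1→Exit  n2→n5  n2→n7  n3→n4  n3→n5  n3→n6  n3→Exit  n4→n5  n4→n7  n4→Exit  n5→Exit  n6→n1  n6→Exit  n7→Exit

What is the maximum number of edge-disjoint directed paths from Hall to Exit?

5

Assign every edge capacity 1; by Menger, the answer equals the max flow.
Path Hall→n1→Exit (+1); total 1.
Path Hall→n3→Exit (+1); total 2.
Path Hall→n4→Exit (+1); total 3.
Path Hall→n5→Exit (+1); total 4.
Path Hall→n7→Exit (+1); total 5.
No residual Hall→Exit path; max flow = 5.
Certifying cut of size 5: {Hall→n1, Hall→n3, Hall→n4, Hall→n5, Hall→n7}.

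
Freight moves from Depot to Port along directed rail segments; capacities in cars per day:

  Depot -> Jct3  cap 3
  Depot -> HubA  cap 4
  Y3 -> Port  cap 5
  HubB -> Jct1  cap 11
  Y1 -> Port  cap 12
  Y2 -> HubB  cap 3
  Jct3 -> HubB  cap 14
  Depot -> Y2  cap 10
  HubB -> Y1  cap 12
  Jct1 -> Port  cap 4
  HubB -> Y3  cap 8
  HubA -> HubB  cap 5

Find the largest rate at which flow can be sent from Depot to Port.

10

Augment Depot→HubA→HubB→Jct1→Port: bottleneck 4, flow now 4.
Augment Depot→Y2→HubB→Y3→Port: bottleneck 3, flow now 7.
Augment Depot→Jct3→HubB→Y3→Port: bottleneck 2, flow now 9.
Augment Depot→Jct3→HubB→Y1→Port: bottleneck 1, flow now 10.
No augmenting path remains; maximum flow = 10.
In the residual graph, reachable from Depot: {Depot, Y2}.
Min-cut edges: Depot→HubA (4), Depot→Jct3 (3), Y2→HubB (3); capacity 4 + 3 + 3 = 10.
This cut is saturated, so no flow can exceed 10.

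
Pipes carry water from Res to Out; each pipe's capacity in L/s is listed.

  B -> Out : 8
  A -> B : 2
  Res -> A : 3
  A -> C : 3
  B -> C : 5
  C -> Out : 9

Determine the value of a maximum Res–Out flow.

3

Augment Res→A→B→Out: bottleneck 2, flow now 2.
Augment Res→A→C→Out: bottleneck 1, flow now 3.
No augmenting path remains; maximum flow = 3.
In the residual graph, reachable from Res: {Res}.
Min-cut edges: Res→A (3); capacity 3 = 3.
This cut is saturated, so no flow can exceed 3.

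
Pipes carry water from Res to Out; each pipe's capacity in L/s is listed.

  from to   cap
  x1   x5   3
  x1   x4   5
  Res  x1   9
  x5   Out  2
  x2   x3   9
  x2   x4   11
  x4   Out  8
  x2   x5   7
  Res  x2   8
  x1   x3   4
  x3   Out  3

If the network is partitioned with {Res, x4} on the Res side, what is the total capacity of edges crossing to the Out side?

25

Edges leaving {Res, x4}: Res→x1 (9), Res→x2 (8), x4→Out (8).
Cut capacity = 9 + 8 + 8 = 25.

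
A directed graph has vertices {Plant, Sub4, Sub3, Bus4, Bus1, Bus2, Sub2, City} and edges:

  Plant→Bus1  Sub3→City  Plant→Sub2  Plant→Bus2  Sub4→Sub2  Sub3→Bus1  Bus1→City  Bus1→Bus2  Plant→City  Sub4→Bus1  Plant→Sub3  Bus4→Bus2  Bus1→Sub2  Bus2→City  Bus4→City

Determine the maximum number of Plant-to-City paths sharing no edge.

Assign every edge capacity 1; by Menger, the answer equals the max flow.
Path Plant→City (+1); total 1.
Path Plant→Sub3→City (+1); total 2.
Path Plant→Bus1→City (+1); total 3.
Path Plant→Bus2→City (+1); total 4.
No residual Plant→City path; max flow = 4.
Certifying cut of size 4: {Plant→Bus1, Plant→Bus2, Plant→City, Plant→Sub3}.

4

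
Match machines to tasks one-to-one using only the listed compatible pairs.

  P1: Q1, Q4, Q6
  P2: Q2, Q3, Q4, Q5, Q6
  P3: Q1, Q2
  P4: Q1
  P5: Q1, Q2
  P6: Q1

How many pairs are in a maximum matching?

Unit-capacity flow: source→left, listed edges, right→sink; max matching = max flow.
Augmenting path P1→Q1 (+1); matched 1.
Augmenting path P2→Q2 (+1); matched 2.
Augmenting path P3→Q1→P1→Q4 (+1); matched 3.
Augmenting path P5→Q2→P2→Q3 (+1); matched 4.
No augmenting path remains; maximum matching = 4.
König certificate: {P1, P2, Q1, Q2} is a vertex cover of size 4 (every listed pair touches it), so no matching can be larger.

4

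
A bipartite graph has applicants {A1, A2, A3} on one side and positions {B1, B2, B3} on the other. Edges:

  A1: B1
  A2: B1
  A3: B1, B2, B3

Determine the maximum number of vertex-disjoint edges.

2

Unit-capacity flow: source→left, listed edges, right→sink; max matching = max flow.
Augmenting path A1→B1 (+1); matched 1.
Augmenting path A3→B2 (+1); matched 2.
No augmenting path remains; maximum matching = 2.
König certificate: {A3, B1} is a vertex cover of size 2 (every listed pair touches it), so no matching can be larger.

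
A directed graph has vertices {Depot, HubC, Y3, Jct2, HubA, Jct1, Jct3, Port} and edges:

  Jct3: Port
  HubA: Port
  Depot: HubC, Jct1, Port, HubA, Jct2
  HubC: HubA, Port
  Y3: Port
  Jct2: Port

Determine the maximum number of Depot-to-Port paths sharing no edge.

Assign every edge capacity 1; by Menger, the answer equals the max flow.
Path Depot→Port (+1); total 1.
Path Depot→HubC→Port (+1); total 2.
Path Depot→Jct2→Port (+1); total 3.
Path Depot→HubA→Port (+1); total 4.
No residual Depot→Port path; max flow = 4.
Certifying cut of size 4: {Depot→HubA, Depot→HubC, Depot→Jct2, Depot→Port}.

4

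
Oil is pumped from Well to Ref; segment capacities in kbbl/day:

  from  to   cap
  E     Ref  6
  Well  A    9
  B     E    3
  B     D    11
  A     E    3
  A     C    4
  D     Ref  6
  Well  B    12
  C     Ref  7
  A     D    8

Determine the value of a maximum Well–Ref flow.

Augment Well→A→C→Ref: bottleneck 4, flow now 4.
Augment Well→A→D→Ref: bottleneck 5, flow now 9.
Augment Well→B→D→Ref: bottleneck 1, flow now 10.
Augment Well→B→E→Ref: bottleneck 3, flow now 13.
Augment Well→B→D→A→E→Ref: bottleneck 3, flow now 16. (uses reverse residual edge)
No augmenting path remains; maximum flow = 16.
In the residual graph, reachable from Well: {Well, A, B, D}.
Min-cut edges: A→C (4), A→E (3), B→E (3), D→Ref (6); capacity 4 + 3 + 3 + 6 = 16.
This cut is saturated, so no flow can exceed 16.

16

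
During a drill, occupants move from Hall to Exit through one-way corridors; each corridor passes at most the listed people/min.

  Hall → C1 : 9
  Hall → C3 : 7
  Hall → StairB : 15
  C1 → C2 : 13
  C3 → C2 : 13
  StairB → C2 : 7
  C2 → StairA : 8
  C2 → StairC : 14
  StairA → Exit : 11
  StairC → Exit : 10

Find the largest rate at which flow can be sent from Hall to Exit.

Augment Hall→C1→C2→StairA→Exit: bottleneck 8, flow now 8.
Augment Hall→C1→C2→StairC→Exit: bottleneck 1, flow now 9.
Augment Hall→C3→C2→StairC→Exit: bottleneck 7, flow now 16.
Augment Hall→StairB→C2→StairC→Exit: bottleneck 2, flow now 18.
No augmenting path remains; maximum flow = 18.
In the residual graph, reachable from Hall: {Hall, C1, C3, StairB, C2, StairC}.
Min-cut edges: C2→StairA (8), StairC→Exit (10); capacity 8 + 10 = 18.
This cut is saturated, so no flow can exceed 18.

18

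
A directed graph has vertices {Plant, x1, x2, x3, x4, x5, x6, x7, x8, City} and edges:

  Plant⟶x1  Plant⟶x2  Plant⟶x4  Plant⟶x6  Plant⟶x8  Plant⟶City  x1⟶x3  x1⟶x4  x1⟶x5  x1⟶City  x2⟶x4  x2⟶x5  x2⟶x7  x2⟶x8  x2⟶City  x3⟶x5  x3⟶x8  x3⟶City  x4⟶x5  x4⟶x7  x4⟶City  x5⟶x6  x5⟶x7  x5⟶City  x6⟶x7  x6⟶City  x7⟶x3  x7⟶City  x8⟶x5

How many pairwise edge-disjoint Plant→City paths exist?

Assign every edge capacity 1; by Menger, the answer equals the max flow.
Path Plant→City (+1); total 1.
Path Plant→x1→City (+1); total 2.
Path Plant→x2→City (+1); total 3.
Path Plant→x4→City (+1); total 4.
Path Plant→x6→City (+1); total 5.
Path Plant→x8→x5→City (+1); total 6.
No residual Plant→City path; max flow = 6.
Certifying cut of size 6: {Plant→City, Plant→x1, Plant→x2, Plant→x4, Plant→x6, Plant→x8}.

6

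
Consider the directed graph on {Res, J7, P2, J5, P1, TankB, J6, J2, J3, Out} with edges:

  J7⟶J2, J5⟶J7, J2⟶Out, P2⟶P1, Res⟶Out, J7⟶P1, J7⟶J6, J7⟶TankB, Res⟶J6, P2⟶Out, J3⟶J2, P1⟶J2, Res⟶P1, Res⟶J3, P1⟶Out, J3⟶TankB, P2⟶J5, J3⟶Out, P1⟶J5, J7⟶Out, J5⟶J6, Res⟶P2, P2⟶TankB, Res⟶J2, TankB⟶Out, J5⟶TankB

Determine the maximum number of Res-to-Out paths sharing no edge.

5

Assign every edge capacity 1; by Menger, the answer equals the max flow.
Path Res→Out (+1); total 1.
Path Res→P2→Out (+1); total 2.
Path Res→P1→Out (+1); total 3.
Path Res→J2→Out (+1); total 4.
Path Res→J3→Out (+1); total 5.
No residual Res→Out path; max flow = 5.
Certifying cut of size 5: {Res→J2, Res→J3, Res→Out, Res→P1, Res→P2}.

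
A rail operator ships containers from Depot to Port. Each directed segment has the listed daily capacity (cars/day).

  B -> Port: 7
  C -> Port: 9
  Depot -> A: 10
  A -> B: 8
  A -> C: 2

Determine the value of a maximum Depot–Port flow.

9

Augment Depot→A→B→Port: bottleneck 7, flow now 7.
Augment Depot→A→C→Port: bottleneck 2, flow now 9.
No augmenting path remains; maximum flow = 9.
In the residual graph, reachable from Depot: {Depot, A, B}.
Min-cut edges: A→C (2), B→Port (7); capacity 2 + 7 = 9.
This cut is saturated, so no flow can exceed 9.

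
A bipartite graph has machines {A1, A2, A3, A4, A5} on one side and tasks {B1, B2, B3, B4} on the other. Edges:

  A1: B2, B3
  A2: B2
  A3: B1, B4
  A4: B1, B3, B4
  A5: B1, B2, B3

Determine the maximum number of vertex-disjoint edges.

Unit-capacity flow: source→left, listed edges, right→sink; max matching = max flow.
Augmenting path A1→B2 (+1); matched 1.
Augmenting path A3→B1 (+1); matched 2.
Augmenting path A4→B3 (+1); matched 3.
Augmenting path A5→B1→A3→B4 (+1); matched 4.
No augmenting path remains; maximum matching = 4.
König certificate: {B1, B2, B3, B4} is a vertex cover of size 4 (every listed pair touches it), so no matching can be larger.

4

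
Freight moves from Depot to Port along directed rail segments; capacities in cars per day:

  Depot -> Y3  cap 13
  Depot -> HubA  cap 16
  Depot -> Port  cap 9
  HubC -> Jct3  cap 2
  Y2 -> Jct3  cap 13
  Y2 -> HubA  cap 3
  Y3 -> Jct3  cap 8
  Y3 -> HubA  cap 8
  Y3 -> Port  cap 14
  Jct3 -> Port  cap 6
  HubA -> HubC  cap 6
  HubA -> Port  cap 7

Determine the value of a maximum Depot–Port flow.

31

Augment Depot→Port: bottleneck 9, flow now 9.
Augment Depot→Y3→Port: bottleneck 13, flow now 22.
Augment Depot→HubA→Port: bottleneck 7, flow now 29.
Augment Depot→HubA→HubC→Jct3→Port: bottleneck 2, flow now 31.
No augmenting path remains; maximum flow = 31.
In the residual graph, reachable from Depot: {Depot, HubC, HubA}.
Min-cut edges: Depot→Y3 (13), Depot→Port (9), HubC→Jct3 (2), HubA→Port (7); capacity 13 + 9 + 2 + 7 = 31.
This cut is saturated, so no flow can exceed 31.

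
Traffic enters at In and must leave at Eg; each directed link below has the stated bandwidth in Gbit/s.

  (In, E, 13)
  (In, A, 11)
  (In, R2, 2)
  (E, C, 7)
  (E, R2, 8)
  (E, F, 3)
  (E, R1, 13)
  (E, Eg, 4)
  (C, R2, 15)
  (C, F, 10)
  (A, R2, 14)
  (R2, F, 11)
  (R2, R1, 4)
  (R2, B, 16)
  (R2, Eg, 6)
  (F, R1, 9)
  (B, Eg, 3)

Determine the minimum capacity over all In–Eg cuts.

13

Augment In→E→Eg: bottleneck 4, flow now 4.
Augment In→R2→Eg: bottleneck 2, flow now 6.
Augment In→E→R2→Eg: bottleneck 4, flow now 10.
Augment In→E→R2→B→Eg: bottleneck 3, flow now 13.
No augmenting path remains; maximum flow = 13.
By max-flow min-cut, the minimum cut capacity equals the max flow.
In the residual graph, reachable from In: {In, E, C, A, R2, F, R1, B}.
Min-cut edges: E→Eg (4), R2→Eg (6), B→Eg (3); capacity 4 + 6 + 3 = 13.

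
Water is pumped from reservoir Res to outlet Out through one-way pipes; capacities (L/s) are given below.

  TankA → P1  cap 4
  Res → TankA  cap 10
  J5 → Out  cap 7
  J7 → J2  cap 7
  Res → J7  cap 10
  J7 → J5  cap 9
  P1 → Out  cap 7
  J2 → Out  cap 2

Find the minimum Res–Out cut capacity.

Augment Res→TankA→P1→Out: bottleneck 4, flow now 4.
Augment Res→J7→J2→Out: bottleneck 2, flow now 6.
Augment Res→J7→J5→Out: bottleneck 7, flow now 13.
No augmenting path remains; maximum flow = 13.
By max-flow min-cut, the minimum cut capacity equals the max flow.
In the residual graph, reachable from Res: {Res, TankA, J7, J2, J5}.
Min-cut edges: TankA→P1 (4), J2→Out (2), J5→Out (7); capacity 4 + 2 + 7 = 13.

13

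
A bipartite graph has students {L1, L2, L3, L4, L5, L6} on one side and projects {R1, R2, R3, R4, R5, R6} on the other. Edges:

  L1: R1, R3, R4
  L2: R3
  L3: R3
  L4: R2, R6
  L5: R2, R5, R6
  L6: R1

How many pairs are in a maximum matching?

Unit-capacity flow: source→left, listed edges, right→sink; max matching = max flow.
Augmenting path L1→R1 (+1); matched 1.
Augmenting path L2→R3 (+1); matched 2.
Augmenting path L4→R2 (+1); matched 3.
Augmenting path L5→R5 (+1); matched 4.
Augmenting path L6→R1→L1→R4 (+1); matched 5.
No augmenting path remains; maximum matching = 5.
König certificate: {L1, L4, L5, L6, R3} is a vertex cover of size 5 (every listed pair touches it), so no matching can be larger.

5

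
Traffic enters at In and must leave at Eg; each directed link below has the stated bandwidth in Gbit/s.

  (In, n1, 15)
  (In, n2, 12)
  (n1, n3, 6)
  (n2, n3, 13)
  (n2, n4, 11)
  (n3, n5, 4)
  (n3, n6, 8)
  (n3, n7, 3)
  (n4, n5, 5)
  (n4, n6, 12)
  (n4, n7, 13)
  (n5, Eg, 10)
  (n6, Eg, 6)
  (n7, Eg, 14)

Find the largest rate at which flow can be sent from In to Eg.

18

Augment In→n1→n3→n5→Eg: bottleneck 4, flow now 4.
Augment In→n1→n3→n6→Eg: bottleneck 2, flow now 6.
Augment In→n2→n3→n6→Eg: bottleneck 4, flow now 10.
Augment In→n2→n3→n7→Eg: bottleneck 3, flow now 13.
Augment In→n2→n4→n5→Eg: bottleneck 5, flow now 18.
No augmenting path remains; maximum flow = 18.
In the residual graph, reachable from In: {In, n1}.
Min-cut edges: In→n2 (12), n1→n3 (6); capacity 12 + 6 = 18.
This cut is saturated, so no flow can exceed 18.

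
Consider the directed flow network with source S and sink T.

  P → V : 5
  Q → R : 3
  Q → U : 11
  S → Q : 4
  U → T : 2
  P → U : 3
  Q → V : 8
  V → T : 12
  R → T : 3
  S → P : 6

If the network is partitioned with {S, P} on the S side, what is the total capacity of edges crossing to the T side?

Edges leaving {S, P}: S→Q (4), P→U (3), P→V (5).
Cut capacity = 4 + 3 + 5 = 12.

12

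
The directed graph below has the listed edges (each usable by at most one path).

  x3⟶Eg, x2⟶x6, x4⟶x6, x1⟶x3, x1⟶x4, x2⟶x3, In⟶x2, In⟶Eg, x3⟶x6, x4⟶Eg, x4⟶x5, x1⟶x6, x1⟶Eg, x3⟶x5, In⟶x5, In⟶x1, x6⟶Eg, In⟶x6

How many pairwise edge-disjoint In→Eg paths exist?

4

Assign every edge capacity 1; by Menger, the answer equals the max flow.
Path In→Eg (+1); total 1.
Path In→x1→Eg (+1); total 2.
Path In→x6→Eg (+1); total 3.
Path In→x2→x3→Eg (+1); total 4.
No residual In→Eg path; max flow = 4.
Certifying cut of size 4: {In→Eg, In→x1, In→x2, In→x6}.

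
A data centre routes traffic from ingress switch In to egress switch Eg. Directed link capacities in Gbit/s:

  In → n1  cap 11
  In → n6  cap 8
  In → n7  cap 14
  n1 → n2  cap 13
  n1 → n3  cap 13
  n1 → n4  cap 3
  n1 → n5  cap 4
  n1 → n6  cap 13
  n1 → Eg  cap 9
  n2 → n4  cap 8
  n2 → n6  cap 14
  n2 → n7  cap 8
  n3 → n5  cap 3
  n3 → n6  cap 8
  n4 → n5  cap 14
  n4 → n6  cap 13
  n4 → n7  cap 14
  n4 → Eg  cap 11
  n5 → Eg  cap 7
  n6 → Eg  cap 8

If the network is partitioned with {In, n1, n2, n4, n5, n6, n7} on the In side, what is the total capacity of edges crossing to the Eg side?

Edges leaving {In, n1, n2, n4, n5, n6, n7}: n1→n3 (13), n1→Eg (9), n4→Eg (11), n5→Eg (7), n6→Eg (8).
Cut capacity = 13 + 9 + 11 + 7 + 8 = 48.

48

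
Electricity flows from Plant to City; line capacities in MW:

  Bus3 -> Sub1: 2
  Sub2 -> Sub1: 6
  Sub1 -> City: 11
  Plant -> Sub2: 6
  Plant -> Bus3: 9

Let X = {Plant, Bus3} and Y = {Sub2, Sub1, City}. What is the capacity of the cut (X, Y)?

Edges leaving {Plant, Bus3}: Plant→Sub2 (6), Bus3→Sub1 (2).
Cut capacity = 6 + 2 = 8.

8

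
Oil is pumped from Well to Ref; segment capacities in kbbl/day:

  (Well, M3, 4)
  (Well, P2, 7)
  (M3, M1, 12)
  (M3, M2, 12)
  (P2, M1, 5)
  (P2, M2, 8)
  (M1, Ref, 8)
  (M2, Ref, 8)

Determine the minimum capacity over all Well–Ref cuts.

Augment Well→M3→M1→Ref: bottleneck 4, flow now 4.
Augment Well→P2→M1→Ref: bottleneck 4, flow now 8.
Augment Well→P2→M2→Ref: bottleneck 3, flow now 11.
No augmenting path remains; maximum flow = 11.
By max-flow min-cut, the minimum cut capacity equals the max flow.
In the residual graph, reachable from Well: {Well}.
Min-cut edges: Well→M3 (4), Well→P2 (7); capacity 4 + 7 = 11.

11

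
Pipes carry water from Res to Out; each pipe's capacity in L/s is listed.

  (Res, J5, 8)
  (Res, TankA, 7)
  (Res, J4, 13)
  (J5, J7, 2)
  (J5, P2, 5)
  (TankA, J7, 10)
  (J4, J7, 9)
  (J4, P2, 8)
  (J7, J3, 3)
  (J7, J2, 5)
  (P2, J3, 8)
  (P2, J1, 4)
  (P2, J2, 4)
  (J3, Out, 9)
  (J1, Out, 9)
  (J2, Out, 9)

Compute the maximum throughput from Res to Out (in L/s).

Augment Res→J5→J7→J3→Out: bottleneck 2, flow now 2.
Augment Res→J5→P2→J3→Out: bottleneck 5, flow now 7.
Augment Res→TankA→J7→J3→Out: bottleneck 1, flow now 8.
Augment Res→TankA→J7→J2→Out: bottleneck 5, flow now 13.
Augment Res→J4→P2→J3→Out: bottleneck 1, flow now 14.
Augment Res→J4→P2→J1→Out: bottleneck 4, flow now 18.
Augment Res→J4→P2→J2→Out: bottleneck 3, flow now 21.
No augmenting path remains; maximum flow = 21.
In the residual graph, reachable from Res: {Res, J5, TankA, J4, J7}.
Min-cut edges: J5→P2 (5), J4→P2 (8), J7→J3 (3), J7→J2 (5); capacity 5 + 8 + 3 + 5 = 21.
This cut is saturated, so no flow can exceed 21.

21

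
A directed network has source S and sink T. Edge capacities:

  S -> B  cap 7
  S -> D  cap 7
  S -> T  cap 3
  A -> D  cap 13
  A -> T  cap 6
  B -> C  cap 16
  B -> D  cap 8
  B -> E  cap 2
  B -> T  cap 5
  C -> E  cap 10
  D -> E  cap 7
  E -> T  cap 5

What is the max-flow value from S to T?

Augment S→T: bottleneck 3, flow now 3.
Augment S→B→T: bottleneck 5, flow now 8.
Augment S→B→E→T: bottleneck 2, flow now 10.
Augment S→D→E→T: bottleneck 3, flow now 13.
No augmenting path remains; maximum flow = 13.
In the residual graph, reachable from S: {S, B, C, D, E}.
Min-cut edges: S→T (3), B→T (5), E→T (5); capacity 3 + 5 + 5 = 13.
This cut is saturated, so no flow can exceed 13.

13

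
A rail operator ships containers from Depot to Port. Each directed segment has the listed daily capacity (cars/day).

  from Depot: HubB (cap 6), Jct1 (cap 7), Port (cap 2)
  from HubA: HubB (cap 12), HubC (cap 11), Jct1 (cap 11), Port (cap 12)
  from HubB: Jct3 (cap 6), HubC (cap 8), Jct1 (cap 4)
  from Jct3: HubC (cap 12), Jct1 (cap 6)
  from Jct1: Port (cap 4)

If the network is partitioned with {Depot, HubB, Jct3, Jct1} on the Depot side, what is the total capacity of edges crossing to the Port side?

Edges leaving {Depot, HubB, Jct3, Jct1}: Depot→Port (2), HubB→HubC (8), Jct3→HubC (12), Jct1→Port (4).
Cut capacity = 2 + 8 + 12 + 4 = 26.

26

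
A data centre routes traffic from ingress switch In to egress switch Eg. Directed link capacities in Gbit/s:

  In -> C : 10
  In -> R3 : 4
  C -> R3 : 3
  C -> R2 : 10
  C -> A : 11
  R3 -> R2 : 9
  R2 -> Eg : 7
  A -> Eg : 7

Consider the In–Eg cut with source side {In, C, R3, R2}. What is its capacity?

18

Edges leaving {In, C, R3, R2}: C→A (11), R2→Eg (7).
Cut capacity = 11 + 7 = 18.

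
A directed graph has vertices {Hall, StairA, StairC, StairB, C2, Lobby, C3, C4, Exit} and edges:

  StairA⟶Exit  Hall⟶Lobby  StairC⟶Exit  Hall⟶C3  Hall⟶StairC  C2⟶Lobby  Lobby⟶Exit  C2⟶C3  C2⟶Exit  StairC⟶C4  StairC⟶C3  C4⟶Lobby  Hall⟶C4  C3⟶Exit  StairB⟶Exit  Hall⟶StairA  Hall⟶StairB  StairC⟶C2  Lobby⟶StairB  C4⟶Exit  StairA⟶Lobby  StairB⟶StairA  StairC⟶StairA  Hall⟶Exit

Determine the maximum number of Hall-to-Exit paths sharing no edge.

Assign every edge capacity 1; by Menger, the answer equals the max flow.
Path Hall→Exit (+1); total 1.
Path Hall→StairA→Exit (+1); total 2.
Path Hall→StairC→Exit (+1); total 3.
Path Hall→StairB→Exit (+1); total 4.
Path Hall→Lobby→Exit (+1); total 5.
Path Hall→C3→Exit (+1); total 6.
Path Hall→C4→Exit (+1); total 7.
No residual Hall→Exit path; max flow = 7.
Certifying cut of size 7: {Hall→C3, Hall→C4, Hall→Exit, Hall→Lobby, Hall→StairA, Hall→StairB, Hall→StairC}.

7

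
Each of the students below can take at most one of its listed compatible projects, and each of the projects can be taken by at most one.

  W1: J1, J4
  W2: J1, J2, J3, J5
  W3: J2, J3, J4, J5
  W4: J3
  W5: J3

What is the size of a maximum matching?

4

Unit-capacity flow: source→left, listed edges, right→sink; max matching = max flow.
Augmenting path W1→J1 (+1); matched 1.
Augmenting path W2→J2 (+1); matched 2.
Augmenting path W3→J3 (+1); matched 3.
Augmenting path W4→J3→W3→J4 (+1); matched 4.
No augmenting path remains; maximum matching = 4.
König certificate: {W1, W2, W3, J3} is a vertex cover of size 4 (every listed pair touches it), so no matching can be larger.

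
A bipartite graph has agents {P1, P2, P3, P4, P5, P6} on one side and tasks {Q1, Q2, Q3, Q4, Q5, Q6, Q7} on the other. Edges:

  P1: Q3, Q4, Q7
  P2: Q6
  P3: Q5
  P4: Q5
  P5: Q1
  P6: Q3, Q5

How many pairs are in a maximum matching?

Unit-capacity flow: source→left, listed edges, right→sink; max matching = max flow.
Augmenting path P1→Q3 (+1); matched 1.
Augmenting path P2→Q6 (+1); matched 2.
Augmenting path P3→Q5 (+1); matched 3.
Augmenting path P5→Q1 (+1); matched 4.
Augmenting path P6→Q3→P1→Q4 (+1); matched 5.
No augmenting path remains; maximum matching = 5.
König certificate: {P1, P2, P5, P6, Q5} is a vertex cover of size 5 (every listed pair touches it), so no matching can be larger.

5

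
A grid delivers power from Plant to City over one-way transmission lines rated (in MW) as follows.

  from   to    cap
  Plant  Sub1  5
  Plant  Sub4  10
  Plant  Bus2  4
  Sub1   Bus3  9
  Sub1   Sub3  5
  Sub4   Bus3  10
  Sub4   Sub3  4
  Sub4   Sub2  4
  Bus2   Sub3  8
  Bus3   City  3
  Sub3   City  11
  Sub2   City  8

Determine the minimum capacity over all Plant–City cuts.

18

Augment Plant→Sub1→Bus3→City: bottleneck 3, flow now 3.
Augment Plant→Sub1→Sub3→City: bottleneck 2, flow now 5.
Augment Plant→Sub4→Sub3→City: bottleneck 4, flow now 9.
Augment Plant→Sub4→Sub2→City: bottleneck 4, flow now 13.
Augment Plant→Bus2→Sub3→City: bottleneck 4, flow now 17.
Augment Plant→Sub4→Bus3→Sub1→Sub3→City: bottleneck 1, flow now 18. (uses reverse residual edge)
No augmenting path remains; maximum flow = 18.
By max-flow min-cut, the minimum cut capacity equals the max flow.
In the residual graph, reachable from Plant: {Plant, Sub1, Sub4, Bus2, Bus3, Sub3}.
Min-cut edges: Sub4→Sub2 (4), Bus3→City (3), Sub3→City (11); capacity 4 + 3 + 11 = 18.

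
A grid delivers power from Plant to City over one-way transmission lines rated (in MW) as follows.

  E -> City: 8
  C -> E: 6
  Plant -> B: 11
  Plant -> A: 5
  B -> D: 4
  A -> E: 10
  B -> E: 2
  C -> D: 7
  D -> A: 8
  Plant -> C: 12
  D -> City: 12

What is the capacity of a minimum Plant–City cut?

Augment Plant→A→E→City: bottleneck 5, flow now 5.
Augment Plant→B→D→City: bottleneck 4, flow now 9.
Augment Plant→B→E→City: bottleneck 2, flow now 11.
Augment Plant→C→D→City: bottleneck 7, flow now 18.
Augment Plant→C→E→City: bottleneck 1, flow now 19.
No augmenting path remains; maximum flow = 19.
By max-flow min-cut, the minimum cut capacity equals the max flow.
In the residual graph, reachable from Plant: {Plant, A, B, C, E}.
Min-cut edges: B→D (4), C→D (7), E→City (8); capacity 4 + 7 + 8 = 19.

19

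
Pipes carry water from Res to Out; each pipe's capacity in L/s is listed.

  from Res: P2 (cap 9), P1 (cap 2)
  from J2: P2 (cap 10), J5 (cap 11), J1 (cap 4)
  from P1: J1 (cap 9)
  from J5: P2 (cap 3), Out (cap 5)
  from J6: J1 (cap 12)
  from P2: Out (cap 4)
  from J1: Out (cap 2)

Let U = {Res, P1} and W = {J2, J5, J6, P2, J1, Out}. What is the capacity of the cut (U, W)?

18

Edges leaving {Res, P1}: Res→P2 (9), P1→J1 (9).
Cut capacity = 9 + 9 = 18.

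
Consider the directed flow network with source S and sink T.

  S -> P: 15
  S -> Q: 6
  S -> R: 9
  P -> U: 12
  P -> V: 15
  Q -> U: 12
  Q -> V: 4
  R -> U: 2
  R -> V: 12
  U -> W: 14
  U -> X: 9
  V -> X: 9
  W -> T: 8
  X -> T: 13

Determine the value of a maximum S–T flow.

21

Augment S→P→U→W→T: bottleneck 8, flow now 8.
Augment S→P→U→X→T: bottleneck 4, flow now 12.
Augment S→P→V→X→T: bottleneck 3, flow now 15.
Augment S→Q→U→X→T: bottleneck 5, flow now 20.
Augment S→Q→V→X→T: bottleneck 1, flow now 21.
No augmenting path remains; maximum flow = 21.
In the residual graph, reachable from S: {S, P, Q, R, U, V, W, X}.
Min-cut edges: W→T (8), X→T (13); capacity 8 + 13 = 21.
This cut is saturated, so no flow can exceed 21.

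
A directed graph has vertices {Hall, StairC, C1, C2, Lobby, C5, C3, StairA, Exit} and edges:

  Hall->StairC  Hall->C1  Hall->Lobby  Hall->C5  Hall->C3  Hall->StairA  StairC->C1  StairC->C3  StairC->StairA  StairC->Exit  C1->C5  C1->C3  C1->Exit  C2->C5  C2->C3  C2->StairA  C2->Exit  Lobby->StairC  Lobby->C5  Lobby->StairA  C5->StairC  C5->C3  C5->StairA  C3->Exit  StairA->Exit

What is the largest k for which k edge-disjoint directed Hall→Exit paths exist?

4

Assign every edge capacity 1; by Menger, the answer equals the max flow.
Path Hall→StairC→Exit (+1); total 1.
Path Hall→C1→Exit (+1); total 2.
Path Hall→C3→Exit (+1); total 3.
Path Hall→StairA→Exit (+1); total 4.
No residual Hall→Exit path; max flow = 4.
Certifying cut of size 4: {C1→Exit, C3→Exit, StairA→Exit, StairC→Exit}.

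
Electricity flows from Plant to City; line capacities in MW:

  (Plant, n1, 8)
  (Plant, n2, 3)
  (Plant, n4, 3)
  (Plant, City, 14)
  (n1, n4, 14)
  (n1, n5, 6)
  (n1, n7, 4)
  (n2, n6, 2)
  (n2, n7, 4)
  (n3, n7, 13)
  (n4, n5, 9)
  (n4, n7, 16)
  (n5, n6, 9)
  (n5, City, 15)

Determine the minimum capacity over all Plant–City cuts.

25

Augment Plant→City: bottleneck 14, flow now 14.
Augment Plant→n1→n5→City: bottleneck 6, flow now 20.
Augment Plant→n4→n5→City: bottleneck 3, flow now 23.
Augment Plant→n1→n4→n5→City: bottleneck 2, flow now 25.
No augmenting path remains; maximum flow = 25.
By max-flow min-cut, the minimum cut capacity equals the max flow.
In the residual graph, reachable from Plant: {Plant, n2, n6, n7}.
Min-cut edges: Plant→n1 (8), Plant→n4 (3), Plant→City (14); capacity 8 + 3 + 14 = 25.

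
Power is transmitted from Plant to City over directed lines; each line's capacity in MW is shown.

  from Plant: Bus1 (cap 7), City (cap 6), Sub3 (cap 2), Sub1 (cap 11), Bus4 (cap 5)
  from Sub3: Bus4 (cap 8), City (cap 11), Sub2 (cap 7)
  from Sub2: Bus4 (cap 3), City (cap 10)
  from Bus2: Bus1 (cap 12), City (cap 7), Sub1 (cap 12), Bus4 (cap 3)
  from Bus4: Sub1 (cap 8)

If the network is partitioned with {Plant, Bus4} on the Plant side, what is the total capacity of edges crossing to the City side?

Edges leaving {Plant, Bus4}: Plant→Sub3 (2), Plant→Sub1 (11), Plant→Bus1 (7), Plant→City (6), Bus4→Sub1 (8).
Cut capacity = 2 + 11 + 7 + 6 + 8 = 34.

34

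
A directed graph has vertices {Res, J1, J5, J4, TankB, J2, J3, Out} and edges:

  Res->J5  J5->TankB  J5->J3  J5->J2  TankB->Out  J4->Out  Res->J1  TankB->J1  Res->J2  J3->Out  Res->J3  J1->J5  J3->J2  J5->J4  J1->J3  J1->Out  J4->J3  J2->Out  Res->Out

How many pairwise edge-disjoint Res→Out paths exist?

5

Assign every edge capacity 1; by Menger, the answer equals the max flow.
Path Res→Out (+1); total 1.
Path Res→J1→Out (+1); total 2.
Path Res→J2→Out (+1); total 3.
Path Res→J3→Out (+1); total 4.
Path Res→J5→J4→Out (+1); total 5.
No residual Res→Out path; max flow = 5.
Certifying cut of size 5: {Res→J1, Res→J2, Res→J3, Res→J5, Res→Out}.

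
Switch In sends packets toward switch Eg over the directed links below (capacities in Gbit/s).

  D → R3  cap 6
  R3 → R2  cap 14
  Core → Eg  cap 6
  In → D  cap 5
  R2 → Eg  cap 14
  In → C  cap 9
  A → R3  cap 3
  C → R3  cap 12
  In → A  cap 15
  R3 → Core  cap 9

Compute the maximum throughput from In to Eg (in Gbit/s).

17

Augment In→D→R3→Core→Eg: bottleneck 5, flow now 5.
Augment In→C→R3→Core→Eg: bottleneck 1, flow now 6.
Augment In→C→R3→R2→Eg: bottleneck 8, flow now 14.
Augment In→A→R3→R2→Eg: bottleneck 3, flow now 17.
No augmenting path remains; maximum flow = 17.
In the residual graph, reachable from In: {In, A}.
Min-cut edges: In→D (5), In→C (9), A→R3 (3); capacity 5 + 9 + 3 = 17.
This cut is saturated, so no flow can exceed 17.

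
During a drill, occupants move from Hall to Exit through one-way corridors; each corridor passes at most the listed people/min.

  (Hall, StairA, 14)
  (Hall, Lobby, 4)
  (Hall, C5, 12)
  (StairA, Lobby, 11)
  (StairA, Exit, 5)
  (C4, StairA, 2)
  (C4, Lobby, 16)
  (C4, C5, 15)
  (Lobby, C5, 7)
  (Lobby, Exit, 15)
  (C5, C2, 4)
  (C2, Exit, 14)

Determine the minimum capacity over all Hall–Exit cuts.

Augment Hall→StairA→Exit: bottleneck 5, flow now 5.
Augment Hall→Lobby→Exit: bottleneck 4, flow now 9.
Augment Hall→StairA→Lobby→Exit: bottleneck 9, flow now 18.
Augment Hall→C5→C2→Exit: bottleneck 4, flow now 22.
No augmenting path remains; maximum flow = 22.
By max-flow min-cut, the minimum cut capacity equals the max flow.
In the residual graph, reachable from Hall: {Hall, C5}.
Min-cut edges: Hall→StairA (14), Hall→Lobby (4), C5→C2 (4); capacity 14 + 4 + 4 = 22.

22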